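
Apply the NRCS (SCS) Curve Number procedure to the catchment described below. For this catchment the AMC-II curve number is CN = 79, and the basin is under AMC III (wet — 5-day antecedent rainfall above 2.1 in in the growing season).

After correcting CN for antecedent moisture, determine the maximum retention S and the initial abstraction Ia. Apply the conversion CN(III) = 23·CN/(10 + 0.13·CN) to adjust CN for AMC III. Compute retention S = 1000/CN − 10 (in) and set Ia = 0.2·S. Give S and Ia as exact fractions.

S = 2100/1817 in ≈ 1.156 in; Ia = 420/1817 in ≈ 0.231 in

CN(III) from CN(II)=79: (23·79)/(10 + 0.13·79) = 181700/2027 ≈ 89.640
S = 1000/(181700/2027) − 10 = 2100/1817 in ≈ 1.156 in
Initial abstraction Ia = S/5 = (2100/1817)/5 = 420/1817 ≈ 0.231 in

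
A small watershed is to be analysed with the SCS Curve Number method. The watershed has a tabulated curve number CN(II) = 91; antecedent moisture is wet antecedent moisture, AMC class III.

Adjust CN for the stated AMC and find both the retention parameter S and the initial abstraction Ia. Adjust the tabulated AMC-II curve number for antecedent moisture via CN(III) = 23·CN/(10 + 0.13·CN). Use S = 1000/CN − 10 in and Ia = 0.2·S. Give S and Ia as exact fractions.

Wet (AMC III): CN(III) = 23·91/(10 + 0.13·91) = 2093/(2183/100) = 209300/2183 ≈ 95.877
Max retention: S = 1000/(209300/2183) − 10 = 900/2093 in (≈ 0.430 in)
Ia = 0.2S: 0.2·0.430 = 0.086 in (exactly 180/2093)

S = 900/2093 in ≈ 0.430 in; Ia = 180/2093 in ≈ 0.086 in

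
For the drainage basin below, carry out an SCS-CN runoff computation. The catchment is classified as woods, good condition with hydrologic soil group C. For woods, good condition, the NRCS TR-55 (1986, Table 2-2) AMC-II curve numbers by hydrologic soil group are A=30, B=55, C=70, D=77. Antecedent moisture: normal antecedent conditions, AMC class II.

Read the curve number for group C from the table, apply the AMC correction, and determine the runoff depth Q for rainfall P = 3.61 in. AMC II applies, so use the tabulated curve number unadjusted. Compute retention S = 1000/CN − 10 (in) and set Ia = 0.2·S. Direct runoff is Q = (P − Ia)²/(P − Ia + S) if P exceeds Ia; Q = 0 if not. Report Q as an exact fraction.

NRCS table: woods, good condition, soil group C → CN(II) = 70
Average conditions: CN = 70 (no AMC adjustment).
Max retention: S = 1000/70 − 10 = 30/7 in (≈ 4.286 in)
Ia = 0.2·(30/7) = 6/7 in ≈ 0.857 in
Since P=3.610 > Ia=0.857: effective rainfall P−Ia = 1927/700 in
Q: (1927/700)² ÷ (4927/700) = 3713329/3448900 in (≈ 1.077 in)

Q = 3713329/3448900 in ≈ 1.077 in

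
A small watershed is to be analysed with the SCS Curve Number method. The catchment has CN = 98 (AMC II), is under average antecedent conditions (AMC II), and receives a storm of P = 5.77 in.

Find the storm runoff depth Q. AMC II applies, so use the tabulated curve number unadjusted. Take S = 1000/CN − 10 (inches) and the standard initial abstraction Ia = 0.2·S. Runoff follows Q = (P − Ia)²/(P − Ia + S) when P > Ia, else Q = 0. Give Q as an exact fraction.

AMC II — tabulated CN = 98 applies directly.
Max retention: S = 1000/98 − 10 = 10/49 in (≈ 0.204 in)
Ia = 0.2S: 0.2·0.204 = 0.041 in (exactly 2/49)
Since P=5.770 > Ia=0.041: effective rainfall P−Ia = 28073/4900 in
Q = (28073/4900)²/((28073/4900) + 10/49) = (788093329/24010000)/(29073/4900) = 788093329/142457700 in ≈ 5.532 in

Q = 788093329/142457700 in ≈ 5.532 in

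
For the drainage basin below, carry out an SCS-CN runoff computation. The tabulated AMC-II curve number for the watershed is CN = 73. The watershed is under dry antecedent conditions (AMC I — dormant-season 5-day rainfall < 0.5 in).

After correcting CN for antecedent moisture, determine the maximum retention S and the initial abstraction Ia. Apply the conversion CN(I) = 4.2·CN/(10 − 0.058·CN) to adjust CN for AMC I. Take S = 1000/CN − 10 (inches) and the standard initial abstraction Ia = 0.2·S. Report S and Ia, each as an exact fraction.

Dry (AMC I): CN(I) = 4.2·73/(10 − 0.058·73) = (1533/5)/(2883/500) = 51100/961 ≈ 53.174
Max retention: S = 1000/(51100/961) − 10 = 4500/511 in (≈ 8.806 in)
Initial abstraction Ia = S/5 = (4500/511)/5 = 900/511 ≈ 1.761 in

S = 4500/511 in ≈ 8.806 in; Ia = 900/511 in ≈ 1.761 in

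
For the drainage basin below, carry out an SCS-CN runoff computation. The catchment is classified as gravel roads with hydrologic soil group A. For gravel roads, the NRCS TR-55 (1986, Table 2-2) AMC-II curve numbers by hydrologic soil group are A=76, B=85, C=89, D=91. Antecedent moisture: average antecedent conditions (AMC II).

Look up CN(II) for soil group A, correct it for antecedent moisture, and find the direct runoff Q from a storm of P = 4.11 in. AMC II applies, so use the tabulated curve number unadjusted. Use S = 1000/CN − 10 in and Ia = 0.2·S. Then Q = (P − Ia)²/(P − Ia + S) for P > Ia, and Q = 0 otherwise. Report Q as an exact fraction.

NRCS table: gravel roads, soil group A → CN(II) = 76
AMC II — tabulated CN = 76 applies directly.
Max retention: S = 1000/76 − 10 = 60/19 in (≈ 3.158 in)
Ia = 0.2·(60/19) = 12/19 in ≈ 0.632 in
Excess rainfall: 4.110 − 0.632 = 3.478 in; P > Ia so Q > 0
Q: (6609/1900)² ÷ (12609/1900) = 4853209/2661900 in (≈ 1.823 in)

Q = 4853209/2661900 in ≈ 1.823 in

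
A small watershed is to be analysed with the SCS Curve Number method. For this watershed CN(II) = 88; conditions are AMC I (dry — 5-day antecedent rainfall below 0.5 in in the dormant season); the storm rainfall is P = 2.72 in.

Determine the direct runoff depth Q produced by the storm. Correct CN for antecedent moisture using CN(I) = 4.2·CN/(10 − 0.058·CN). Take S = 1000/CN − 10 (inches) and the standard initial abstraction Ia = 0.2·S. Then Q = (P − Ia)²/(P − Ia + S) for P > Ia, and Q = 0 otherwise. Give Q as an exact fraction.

Q = 3972049/4926075 in ≈ 0.806 in

Dry (AMC I): CN(I) = 4.2·88/(10 − 0.058·88) = (1848/5)/(612/125) = 3850/51 ≈ 75.490
Max retention: S = 1000/(3850/51) − 10 = 250/77 in (≈ 3.247 in)
Initial abstraction Ia = S/5 = (250/77)/5 = 50/77 ≈ 0.649 in
Since P=2.720 > Ia=0.649: effective rainfall P−Ia = 3986/1925 in
Q = (3986/1925)²/((3986/1925) + 250/77) = (15888196/3705625)/(10236/1925) = 3972049/4926075 in ≈ 0.806 in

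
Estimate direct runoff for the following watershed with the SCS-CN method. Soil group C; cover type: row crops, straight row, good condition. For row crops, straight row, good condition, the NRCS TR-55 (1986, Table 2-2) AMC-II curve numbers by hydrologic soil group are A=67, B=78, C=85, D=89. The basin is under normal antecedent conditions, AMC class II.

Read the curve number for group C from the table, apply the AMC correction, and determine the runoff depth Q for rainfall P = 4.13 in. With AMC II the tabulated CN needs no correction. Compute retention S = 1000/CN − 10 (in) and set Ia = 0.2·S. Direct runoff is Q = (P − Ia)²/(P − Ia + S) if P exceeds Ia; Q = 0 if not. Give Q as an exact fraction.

NRCS table: row crops, straight row, good condition, soil group C → CN(II) = 85
Average conditions: CN = 85 (no AMC adjustment).
S = 1000/85 − 10 = 30/17 in ≈ 1.765 in
Ia = 0.2S: 0.2·1.765 = 0.353 in (exactly 6/17)
P − Ia = 4.130 − 0.353 = 6421/1700 ≈ 3.777 in (> 0, runoff occurs)
Runoff Q = (P−Ia)²/(P−Ia+S) = (3.777)²/(3.777+1.765) = 41229241/16015700 ≈ 2.574 in

Q = 41229241/16015700 in ≈ 2.574 in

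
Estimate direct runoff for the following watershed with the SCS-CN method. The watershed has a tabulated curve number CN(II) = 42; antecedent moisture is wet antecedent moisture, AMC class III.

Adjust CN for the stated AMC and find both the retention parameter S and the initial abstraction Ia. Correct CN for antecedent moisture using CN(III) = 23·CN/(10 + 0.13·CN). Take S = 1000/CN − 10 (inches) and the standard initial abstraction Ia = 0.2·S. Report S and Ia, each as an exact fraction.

S = 2900/483 in ≈ 6.004 in; Ia = 580/483 in ≈ 1.201 in

Wet (AMC III): CN(III) = 23·42/(10 + 0.13·42) = 966/(773/50) = 48300/773 ≈ 62.484
Retention S: 1000/CN − 10 with CN=62.484 → S = 2900/483 ≈ 6.004 in
Ia = 0.2S: 0.2·6.004 = 1.201 in (exactly 580/483)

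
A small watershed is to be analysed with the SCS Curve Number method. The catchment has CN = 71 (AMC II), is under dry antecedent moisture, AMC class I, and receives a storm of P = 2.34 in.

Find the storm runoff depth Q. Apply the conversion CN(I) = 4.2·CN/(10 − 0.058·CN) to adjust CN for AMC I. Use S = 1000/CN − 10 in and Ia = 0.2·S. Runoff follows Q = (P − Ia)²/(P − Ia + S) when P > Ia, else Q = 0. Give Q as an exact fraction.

Q = 867125809/56244023850 in ≈ 0.015 in

Dry (AMC I): CN(I) = 4.2·71/(10 − 0.058·71) = (1491/5)/(2941/500) = 149100/2941 ≈ 50.697
Retention S: 1000/CN − 10 with CN=50.697 → S = 14500/1491 ≈ 9.725 in
Initial abstraction Ia = S/5 = (14500/1491)/5 = 2900/1491 ≈ 1.945 in
P − Ia = 2.340 − 1.945 = 29447/74550 ≈ 0.395 in (> 0, runoff occurs)
Q: (29447/74550)² ÷ (754447/74550) = 867125809/56244023850 in (≈ 0.015 in)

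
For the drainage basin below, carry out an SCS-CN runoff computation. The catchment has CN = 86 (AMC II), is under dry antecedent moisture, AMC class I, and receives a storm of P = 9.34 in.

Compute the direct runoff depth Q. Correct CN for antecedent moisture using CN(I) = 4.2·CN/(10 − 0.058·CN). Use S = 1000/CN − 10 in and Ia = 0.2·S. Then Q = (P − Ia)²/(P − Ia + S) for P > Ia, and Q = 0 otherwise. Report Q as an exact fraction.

Q = 3051789049/517567350 in ≈ 5.896 in

Dry (AMC I): CN(I) = 4.2·86/(10 − 0.058·86) = (1806/5)/(1253/250) = 12900/179 ≈ 72.067
Retention S: 1000/CN − 10 with CN=72.067 → S = 500/129 ≈ 3.876 in
Initial abstraction Ia = S/5 = (500/129)/5 = 100/129 ≈ 0.775 in
Since P=9.340 > Ia=0.775: effective rainfall P−Ia = 55243/6450 in
Runoff Q = (P−Ia)²/(P−Ia+S) = (8.565)²/(8.565+3.876) = 3051789049/517567350 ≈ 5.896 in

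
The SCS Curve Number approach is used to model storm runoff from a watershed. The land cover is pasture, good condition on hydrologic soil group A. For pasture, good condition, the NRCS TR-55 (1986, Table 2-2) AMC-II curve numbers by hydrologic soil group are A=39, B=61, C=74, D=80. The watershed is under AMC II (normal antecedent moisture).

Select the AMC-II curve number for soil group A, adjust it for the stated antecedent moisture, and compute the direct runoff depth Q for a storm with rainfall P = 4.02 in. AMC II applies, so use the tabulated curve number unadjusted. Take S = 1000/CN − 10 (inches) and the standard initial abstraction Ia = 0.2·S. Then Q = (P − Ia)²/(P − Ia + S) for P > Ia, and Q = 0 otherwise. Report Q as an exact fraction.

NRCS table: pasture, good condition, soil group A → CN(II) = 39
CN(II) = 39; AMC II needs no correction.
Max retention: S = 1000/39 − 10 = 610/39 in (≈ 15.641 in)
Ia = 0.2S: 0.2·15.641 = 3.128 in (exactly 122/39)
Excess rainfall: 4.020 − 3.128 = 0.892 in; P > Ia so Q > 0
Q: (1739/1950)² ÷ (32239/1950) = 3024121/62866050 in (≈ 0.048 in)

Q = 3024121/62866050 in ≈ 0.048 in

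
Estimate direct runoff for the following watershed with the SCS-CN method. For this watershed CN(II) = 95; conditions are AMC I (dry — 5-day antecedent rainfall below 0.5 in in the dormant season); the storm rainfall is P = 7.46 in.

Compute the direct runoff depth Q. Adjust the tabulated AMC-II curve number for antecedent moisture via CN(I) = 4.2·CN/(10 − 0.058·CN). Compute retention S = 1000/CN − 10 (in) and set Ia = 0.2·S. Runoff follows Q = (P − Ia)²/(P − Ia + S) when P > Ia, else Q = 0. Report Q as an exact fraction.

Q = 20686205929/3368098650 in ≈ 6.142 in

Dry (AMC I): CN(I) = 4.2·95/(10 − 0.058·95) = 399/(449/100) = 39900/449 ≈ 88.864
S = 1000/(39900/449) − 10 = 500/399 in ≈ 1.253 in
Ia = 0.2S: 0.2·1.253 = 0.251 in (exactly 100/399)
Since P=7.460 > Ia=0.251: effective rainfall P−Ia = 143827/19950 in
Q = (143827/19950)²/((143827/19950) + 500/399) = (20686205929/398002500)/(168827/19950) = 20686205929/3368098650 in ≈ 6.142 in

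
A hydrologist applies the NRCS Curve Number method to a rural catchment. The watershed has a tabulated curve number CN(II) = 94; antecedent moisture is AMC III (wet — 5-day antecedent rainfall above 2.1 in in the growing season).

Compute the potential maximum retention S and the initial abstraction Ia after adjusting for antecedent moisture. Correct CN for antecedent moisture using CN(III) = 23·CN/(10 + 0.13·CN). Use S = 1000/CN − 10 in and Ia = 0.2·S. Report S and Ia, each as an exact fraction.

S = 300/1081 in ≈ 0.278 in; Ia = 60/1081 in ≈ 0.056 in

Adjust CN=94 to AMC III: 23·94/(10 + 0.13·94) → 2162 ÷ (1111/50) = 108100/1111 ≈ 97.300
Retention S: 1000/CN − 10 with CN=97.300 → S = 300/1081 ≈ 0.278 in
Ia = 0.2·(300/1081) = 60/1081 in ≈ 0.056 in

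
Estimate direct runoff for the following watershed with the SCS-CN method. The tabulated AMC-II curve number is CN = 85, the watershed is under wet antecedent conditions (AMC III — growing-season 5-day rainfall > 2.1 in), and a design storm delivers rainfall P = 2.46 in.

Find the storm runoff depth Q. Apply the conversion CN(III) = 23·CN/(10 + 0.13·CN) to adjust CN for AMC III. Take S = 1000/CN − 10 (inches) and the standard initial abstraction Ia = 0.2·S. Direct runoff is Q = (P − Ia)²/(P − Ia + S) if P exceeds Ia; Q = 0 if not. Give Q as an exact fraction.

CN(III) from CN(II)=85: (23·85)/(10 + 0.13·85) = 39100/421 ≈ 92.874
Max retention: S = 1000/(39100/421) − 10 = 300/391 in (≈ 0.767 in)
Initial abstraction Ia = S/5 = (300/391)/5 = 60/391 ≈ 0.153 in
Excess rainfall: 2.460 − 0.153 = 2.307 in; P > Ia so Q > 0
Runoff Q = (P−Ia)²/(P−Ia+S) = (2.307)²/(2.307+0.767) = 225930961/130535350 ≈ 1.731 in

Q = 225930961/130535350 in ≈ 1.731 in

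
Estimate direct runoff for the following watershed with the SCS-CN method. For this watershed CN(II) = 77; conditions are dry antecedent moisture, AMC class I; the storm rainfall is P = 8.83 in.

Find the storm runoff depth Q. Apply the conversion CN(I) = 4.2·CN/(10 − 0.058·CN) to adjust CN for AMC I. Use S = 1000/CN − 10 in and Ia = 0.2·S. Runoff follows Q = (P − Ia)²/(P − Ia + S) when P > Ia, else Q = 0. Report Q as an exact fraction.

Q = 1434751191721/379641038700 in ≈ 3.779 in

CN(I) from CN(II)=77: (4.2·77)/(10 − 0.058·77) = 161700/2767 ≈ 58.439
S = 1000/(161700/2767) − 10 = 11500/1617 in ≈ 7.112 in
Initial abstraction Ia = S/5 = (11500/1617)/5 = 2300/1617 ≈ 1.422 in
Excess rainfall: 8.830 − 1.422 = 7.408 in; P > Ia so Q > 0
Runoff Q = (P−Ia)²/(P−Ia+S) = (7.408)²/(7.408+7.112) = 1434751191721/379641038700 ≈ 3.779 in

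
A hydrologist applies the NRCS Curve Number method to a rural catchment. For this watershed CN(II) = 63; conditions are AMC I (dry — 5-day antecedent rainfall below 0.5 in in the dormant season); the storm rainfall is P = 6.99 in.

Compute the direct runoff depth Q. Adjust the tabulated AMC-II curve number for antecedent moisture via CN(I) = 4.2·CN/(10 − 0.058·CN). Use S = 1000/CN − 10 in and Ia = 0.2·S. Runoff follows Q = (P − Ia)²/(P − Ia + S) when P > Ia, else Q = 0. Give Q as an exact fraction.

Dry (AMC I): CN(I) = 4.2·63/(10 − 0.058·63) = (1323/5)/(3173/500) = 132300/3173 ≈ 41.696
S = 1000/(132300/3173) − 10 = 18500/1323 in ≈ 13.983 in
Initial abstraction Ia = S/5 = (18500/1323)/5 = 3700/1323 ≈ 2.797 in
Since P=6.990 > Ia=2.797: effective rainfall P−Ia = 554777/132300 in
Q: (554777/132300)² ÷ (2404777/132300) = 307777519729/318151997100 in (≈ 0.967 in)

Q = 307777519729/318151997100 in ≈ 0.967 in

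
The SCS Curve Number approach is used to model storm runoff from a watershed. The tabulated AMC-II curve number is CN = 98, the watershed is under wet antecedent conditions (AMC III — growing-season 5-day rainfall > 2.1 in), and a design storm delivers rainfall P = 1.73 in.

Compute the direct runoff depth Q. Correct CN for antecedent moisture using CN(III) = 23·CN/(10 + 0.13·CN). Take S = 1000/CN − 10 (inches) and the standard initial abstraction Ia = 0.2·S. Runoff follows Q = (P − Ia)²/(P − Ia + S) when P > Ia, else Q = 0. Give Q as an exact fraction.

Q = 37237806841/22874831700 in ≈ 1.628 in

Wet (AMC III): CN(III) = 23·98/(10 + 0.13·98) = 2254/(1137/50) = 112700/1137 ≈ 99.120
Max retention: S = 1000/(112700/1137) − 10 = 100/1127 in (≈ 0.089 in)
Initial abstraction Ia = S/5 = (100/1127)/5 = 20/1127 ≈ 0.018 in
Since P=1.730 > Ia=0.018: effective rainfall P−Ia = 192971/112700 in
Q: (192971/112700)² ÷ (202971/112700) = 37237806841/22874831700 in (≈ 1.628 in)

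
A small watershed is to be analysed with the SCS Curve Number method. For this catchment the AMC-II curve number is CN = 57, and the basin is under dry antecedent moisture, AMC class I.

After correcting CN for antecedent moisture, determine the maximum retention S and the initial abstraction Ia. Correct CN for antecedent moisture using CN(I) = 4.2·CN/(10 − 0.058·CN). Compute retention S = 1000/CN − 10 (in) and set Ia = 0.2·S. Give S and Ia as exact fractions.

S = 21500/1197 in ≈ 17.962 in; Ia = 4300/1197 in ≈ 3.592 in

CN(I) from CN(II)=57: (4.2·57)/(10 − 0.058·57) = 119700/3347 ≈ 35.763
Max retention: S = 1000/(119700/3347) − 10 = 21500/1197 in (≈ 17.962 in)
Ia = 0.2S: 0.2·17.962 = 3.592 in (exactly 4300/1197)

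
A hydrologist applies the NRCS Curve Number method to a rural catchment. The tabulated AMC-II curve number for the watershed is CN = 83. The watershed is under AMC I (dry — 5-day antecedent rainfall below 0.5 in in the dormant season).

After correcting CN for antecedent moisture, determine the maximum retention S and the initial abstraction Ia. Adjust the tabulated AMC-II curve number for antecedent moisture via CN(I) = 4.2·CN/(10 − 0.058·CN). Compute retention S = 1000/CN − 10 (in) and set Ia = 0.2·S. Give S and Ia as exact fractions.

S = 8500/1743 in ≈ 4.877 in; Ia = 1700/1743 in ≈ 0.975 in

CN(I) from CN(II)=83: (4.2·83)/(10 − 0.058·83) = 174300/2593 ≈ 67.219
Max retention: S = 1000/(174300/2593) − 10 = 8500/1743 in (≈ 4.877 in)
Ia = 0.2S: 0.2·4.877 = 0.975 in (exactly 1700/1743)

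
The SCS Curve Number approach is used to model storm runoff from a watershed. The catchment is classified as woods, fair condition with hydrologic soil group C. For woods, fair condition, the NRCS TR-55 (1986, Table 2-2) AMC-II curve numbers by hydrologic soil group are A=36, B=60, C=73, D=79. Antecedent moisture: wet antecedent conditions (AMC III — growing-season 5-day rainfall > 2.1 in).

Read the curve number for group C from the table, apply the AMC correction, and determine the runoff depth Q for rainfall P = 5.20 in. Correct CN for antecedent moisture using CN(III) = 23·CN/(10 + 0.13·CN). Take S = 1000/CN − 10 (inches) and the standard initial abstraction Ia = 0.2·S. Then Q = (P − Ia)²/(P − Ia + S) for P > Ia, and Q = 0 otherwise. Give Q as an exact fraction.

NRCS table: woods, fair condition, soil group C → CN(II) = 73
CN(III) from CN(II)=73: (23·73)/(10 + 0.13·73) = 167900/1949 ≈ 86.147
Retention S: 1000/CN − 10 with CN=86.147 → S = 2700/1679 ≈ 1.608 in
Ia = 0.2·(2700/1679) = 540/1679 in ≈ 0.322 in
Since P=5.200 > Ia=0.322: effective rainfall P−Ia = 40954/8395 in
Runoff Q = (P−Ia)²/(P−Ia+S) = (4.878)²/(4.878+1.608) = 838615058/228570665 ≈ 3.669 in

Q = 838615058/228570665 in ≈ 3.669 in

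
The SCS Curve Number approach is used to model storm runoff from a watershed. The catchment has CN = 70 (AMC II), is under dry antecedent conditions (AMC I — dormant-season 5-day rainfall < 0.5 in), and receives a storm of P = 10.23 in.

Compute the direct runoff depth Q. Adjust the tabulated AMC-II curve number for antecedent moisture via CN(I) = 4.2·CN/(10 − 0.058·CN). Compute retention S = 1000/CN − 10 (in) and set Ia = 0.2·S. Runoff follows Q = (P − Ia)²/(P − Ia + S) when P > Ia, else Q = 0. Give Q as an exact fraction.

Q = 1610176129/441622300 in ≈ 3.646 in

Adjust CN=70 to AMC I: 4.2·70/(10 − 0.058·70) → 294 ÷ (297/50) = 4900/99 ≈ 49.495
S = 1000/(4900/99) − 10 = 500/49 in ≈ 10.204 in
Ia = 0.2S: 0.2·10.204 = 2.041 in (exactly 100/49)
P − Ia = 10.230 − 2.041 = 40127/4900 ≈ 8.189 in (> 0, runoff occurs)
Q = (40127/4900)²/((40127/4900) + 500/49) = (1610176129/24010000)/(90127/4900) = 1610176129/441622300 in ≈ 3.646 in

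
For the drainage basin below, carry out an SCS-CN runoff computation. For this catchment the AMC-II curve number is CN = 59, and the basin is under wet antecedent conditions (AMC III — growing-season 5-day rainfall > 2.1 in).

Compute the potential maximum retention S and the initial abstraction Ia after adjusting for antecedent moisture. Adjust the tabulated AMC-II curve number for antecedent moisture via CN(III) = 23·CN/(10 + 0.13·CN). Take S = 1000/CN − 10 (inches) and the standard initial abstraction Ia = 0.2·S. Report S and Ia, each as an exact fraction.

S = 4100/1357 in ≈ 3.021 in; Ia = 820/1357 in ≈ 0.604 in

CN(III) from CN(II)=59: (23·59)/(10 + 0.13·59) = 135700/1767 ≈ 76.797
Retention S: 1000/CN − 10 with CN=76.797 → S = 4100/1357 ≈ 3.021 in
Ia = 0.2·(4100/1357) = 820/1357 in ≈ 0.604 in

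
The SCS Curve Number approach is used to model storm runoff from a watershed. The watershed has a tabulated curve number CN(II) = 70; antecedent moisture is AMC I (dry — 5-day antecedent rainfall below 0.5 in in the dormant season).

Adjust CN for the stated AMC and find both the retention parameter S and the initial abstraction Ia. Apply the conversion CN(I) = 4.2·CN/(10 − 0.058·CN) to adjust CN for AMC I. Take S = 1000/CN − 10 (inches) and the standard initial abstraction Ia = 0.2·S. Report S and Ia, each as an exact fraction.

S = 500/49 in ≈ 10.204 in; Ia = 100/49 in ≈ 2.041 in

CN(I) from CN(II)=70: (4.2·70)/(10 − 0.058·70) = 4900/99 ≈ 49.495
Retention S: 1000/CN − 10 with CN=49.495 → S = 500/49 ≈ 10.204 in
Ia = 0.2·(500/49) = 100/49 in ≈ 2.041 in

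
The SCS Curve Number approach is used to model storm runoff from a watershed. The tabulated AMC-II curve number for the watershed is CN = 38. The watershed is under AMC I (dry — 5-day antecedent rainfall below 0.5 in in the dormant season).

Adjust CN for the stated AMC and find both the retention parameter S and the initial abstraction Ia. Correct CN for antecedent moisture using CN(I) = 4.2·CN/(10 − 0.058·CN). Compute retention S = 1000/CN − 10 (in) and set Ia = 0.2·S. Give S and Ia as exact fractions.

Adjust CN=38 to AMC I: 4.2·38/(10 − 0.058·38) → (798/5) ÷ (1949/250) = 39900/1949 ≈ 20.472
Retention S: 1000/CN − 10 with CN=20.472 → S = 15500/399 ≈ 38.847 in
Ia = 0.2·(15500/399) = 3100/399 in ≈ 7.769 in

S = 15500/399 in ≈ 38.847 in; Ia = 3100/399 in ≈ 7.769 in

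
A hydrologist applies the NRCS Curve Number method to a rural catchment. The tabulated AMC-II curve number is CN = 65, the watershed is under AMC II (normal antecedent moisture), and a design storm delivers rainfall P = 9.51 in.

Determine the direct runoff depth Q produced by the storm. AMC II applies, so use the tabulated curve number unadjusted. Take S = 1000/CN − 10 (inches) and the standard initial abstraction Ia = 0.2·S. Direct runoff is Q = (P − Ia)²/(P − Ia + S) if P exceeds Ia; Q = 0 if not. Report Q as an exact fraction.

Q = 120187369/23351900 in ≈ 5.147 in

CN(II) = 65; AMC II needs no correction.
Retention S: 1000/CN − 10 with CN=65.000 → S = 70/13 ≈ 5.385 in
Ia = 0.2·(70/13) = 14/13 in ≈ 1.077 in
P − Ia = 9.510 − 1.077 = 10963/1300 ≈ 8.433 in (> 0, runoff occurs)
Q = (10963/1300)²/((10963/1300) + 70/13) = (120187369/1690000)/(17963/1300) = 120187369/23351900 in ≈ 5.147 in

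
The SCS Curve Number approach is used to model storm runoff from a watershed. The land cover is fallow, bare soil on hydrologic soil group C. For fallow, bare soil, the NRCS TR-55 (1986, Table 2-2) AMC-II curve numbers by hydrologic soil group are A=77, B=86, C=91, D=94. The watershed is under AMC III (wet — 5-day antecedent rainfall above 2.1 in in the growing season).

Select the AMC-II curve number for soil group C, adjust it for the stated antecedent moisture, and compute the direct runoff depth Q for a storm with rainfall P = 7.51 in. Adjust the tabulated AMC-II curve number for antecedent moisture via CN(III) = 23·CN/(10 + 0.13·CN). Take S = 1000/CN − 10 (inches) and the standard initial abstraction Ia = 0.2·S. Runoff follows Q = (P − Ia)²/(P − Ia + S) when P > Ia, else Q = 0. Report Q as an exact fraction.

NRCS table: fallow, bare soil, soil group C → CN(II) = 91
Adjust CN=91 to AMC III: 23·91/(10 + 0.13·91) → 2093 ÷ (2183/100) = 209300/2183 ≈ 95.877
Retention S: 1000/CN − 10 with CN=95.877 → S = 900/2093 ≈ 0.430 in
Ia = 0.2·(900/2093) = 180/2093 in ≈ 0.086 in
Excess rainfall: 7.510 − 0.086 = 7.424 in; P > Ia so Q > 0
Runoff Q = (P−Ia)²/(P−Ia+S) = (7.424)²/(7.424+0.430) = 2414428068649/344056339900 ≈ 7.018 in

Q = 2414428068649/344056339900 in ≈ 7.018 in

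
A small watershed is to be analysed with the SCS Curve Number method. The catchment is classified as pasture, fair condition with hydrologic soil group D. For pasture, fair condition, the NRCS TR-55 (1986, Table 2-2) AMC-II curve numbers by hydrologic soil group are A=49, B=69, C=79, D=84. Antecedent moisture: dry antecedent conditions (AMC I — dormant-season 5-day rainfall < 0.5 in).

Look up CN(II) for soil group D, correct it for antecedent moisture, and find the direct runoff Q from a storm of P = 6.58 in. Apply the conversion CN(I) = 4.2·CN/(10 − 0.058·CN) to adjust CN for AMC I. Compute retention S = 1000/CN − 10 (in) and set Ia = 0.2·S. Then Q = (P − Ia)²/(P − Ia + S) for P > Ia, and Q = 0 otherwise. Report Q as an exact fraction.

NRCS table: pasture, fair condition, soil group D → CN(II) = 84
Dry (AMC I): CN(I) = 4.2·84/(10 − 0.058·84) = (1764/5)/(641/125) = 44100/641 ≈ 68.799
Max retention: S = 1000/(44100/641) − 10 = 2000/441 in (≈ 4.535 in)
Initial abstraction Ia = S/5 = (2000/441)/5 = 400/441 ≈ 0.907 in
Since P=6.580 > Ia=0.907: effective rainfall P−Ia = 125089/22050 in
Q: (125089/22050)² ÷ (225089/22050) = 15647257921/4963212450 in (≈ 3.153 in)

Q = 15647257921/4963212450 in ≈ 3.153 in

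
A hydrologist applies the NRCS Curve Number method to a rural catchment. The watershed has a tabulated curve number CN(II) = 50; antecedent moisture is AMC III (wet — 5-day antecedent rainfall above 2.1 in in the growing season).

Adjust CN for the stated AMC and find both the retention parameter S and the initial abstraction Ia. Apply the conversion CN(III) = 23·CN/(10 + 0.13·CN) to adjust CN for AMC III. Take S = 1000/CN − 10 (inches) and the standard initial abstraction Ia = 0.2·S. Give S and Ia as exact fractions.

S = 100/23 in ≈ 4.348 in; Ia = 20/23 in ≈ 0.870 in

Adjust CN=50 to AMC III: 23·50/(10 + 0.13·50) → 1150 ÷ (33/2) = 2300/33 ≈ 69.697
Max retention: S = 1000/(2300/33) − 10 = 100/23 in (≈ 4.348 in)
Ia = 0.2·(100/23) = 20/23 in ≈ 0.870 in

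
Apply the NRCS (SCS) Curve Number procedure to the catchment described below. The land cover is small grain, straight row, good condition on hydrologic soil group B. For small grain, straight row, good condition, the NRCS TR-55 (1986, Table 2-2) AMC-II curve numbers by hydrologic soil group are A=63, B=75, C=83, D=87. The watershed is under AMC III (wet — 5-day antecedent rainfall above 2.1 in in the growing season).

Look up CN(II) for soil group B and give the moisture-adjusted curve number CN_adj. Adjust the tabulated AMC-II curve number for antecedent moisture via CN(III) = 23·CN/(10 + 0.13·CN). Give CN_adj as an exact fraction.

CN_adj = 6900/79 ≈ 87.342

NRCS table: small grain, straight row, good condition, soil group B → CN(II) = 75
Adjust CN=75 to AMC III: 23·75/(10 + 0.13·75) → 1725 ÷ (79/4) = 6900/79 ≈ 87.342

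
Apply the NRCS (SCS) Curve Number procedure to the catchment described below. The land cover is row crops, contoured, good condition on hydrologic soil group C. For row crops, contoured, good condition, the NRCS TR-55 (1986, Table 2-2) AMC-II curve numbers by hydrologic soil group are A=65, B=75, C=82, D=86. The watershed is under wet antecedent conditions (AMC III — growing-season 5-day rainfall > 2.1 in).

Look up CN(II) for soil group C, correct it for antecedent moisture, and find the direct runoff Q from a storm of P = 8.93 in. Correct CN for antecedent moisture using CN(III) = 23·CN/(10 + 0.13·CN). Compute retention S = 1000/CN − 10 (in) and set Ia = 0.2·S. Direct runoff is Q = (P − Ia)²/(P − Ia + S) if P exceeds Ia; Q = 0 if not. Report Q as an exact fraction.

NRCS table: row crops, contoured, good condition, soil group C → CN(II) = 82
Wet (AMC III): CN(III) = 23·82/(10 + 0.13·82) = 1886/(1033/50) = 94300/1033 ≈ 91.288
S = 1000/(94300/1033) − 10 = 900/943 in ≈ 0.954 in
Ia = 0.2·(900/943) = 180/943 in ≈ 0.191 in
Excess rainfall: 8.930 − 0.191 = 8.739 in; P > Ia so Q > 0
Q = (824099/94300)²/((824099/94300) + 900/943) = (679139161801/8892490000)/(914099/94300) = 679139161801/86199535700 in ≈ 7.879 in

Q = 679139161801/86199535700 in ≈ 7.879 in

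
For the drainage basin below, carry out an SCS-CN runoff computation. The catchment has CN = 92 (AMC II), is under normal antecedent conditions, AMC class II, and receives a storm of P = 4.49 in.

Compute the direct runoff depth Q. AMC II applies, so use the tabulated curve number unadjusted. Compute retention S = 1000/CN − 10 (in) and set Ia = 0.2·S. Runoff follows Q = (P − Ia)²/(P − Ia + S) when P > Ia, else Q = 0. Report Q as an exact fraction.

AMC II — tabulated CN = 92 applies directly.
S = 1000/92 − 10 = 20/23 in ≈ 0.870 in
Ia = 0.2·(20/23) = 4/23 in ≈ 0.174 in
P − Ia = 4.490 − 0.174 = 9927/2300 ≈ 4.316 in (> 0, runoff occurs)
Runoff Q = (P−Ia)²/(P−Ia+S) = (4.316)²/(4.316+0.870) = 98545329/27432100 ≈ 3.592 in

Q = 98545329/27432100 in ≈ 3.592 in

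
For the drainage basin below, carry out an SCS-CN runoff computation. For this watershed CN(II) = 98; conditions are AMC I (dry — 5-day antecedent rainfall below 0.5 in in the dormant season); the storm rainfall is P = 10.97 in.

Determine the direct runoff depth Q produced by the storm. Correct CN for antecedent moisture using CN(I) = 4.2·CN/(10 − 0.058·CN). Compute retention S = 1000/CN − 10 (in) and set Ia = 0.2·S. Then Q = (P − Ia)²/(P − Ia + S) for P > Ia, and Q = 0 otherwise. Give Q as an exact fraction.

Q = 1251742528969/120270857700 in ≈ 10.408 in

CN(I) from CN(II)=98: (4.2·98)/(10 − 0.058·98) = 102900/1079 ≈ 95.366
Retention S: 1000/CN − 10 with CN=95.366 → S = 500/1029 ≈ 0.486 in
Ia = 0.2S: 0.2·0.486 = 0.097 in (exactly 100/1029)
Since P=10.970 > Ia=0.097: effective rainfall P−Ia = 1118813/102900 in
Q: (1118813/102900)² ÷ (1168813/102900) = 1251742528969/120270857700 in (≈ 10.408 in)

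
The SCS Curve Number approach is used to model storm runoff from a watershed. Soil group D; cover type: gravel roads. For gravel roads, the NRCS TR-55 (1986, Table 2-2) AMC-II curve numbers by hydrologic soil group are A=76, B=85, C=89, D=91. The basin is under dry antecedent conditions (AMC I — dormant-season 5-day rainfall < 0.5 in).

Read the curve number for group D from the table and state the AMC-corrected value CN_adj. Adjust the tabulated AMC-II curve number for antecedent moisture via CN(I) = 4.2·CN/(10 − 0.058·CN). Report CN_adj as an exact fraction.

NRCS table: gravel roads, soil group D → CN(II) = 91
CN(I) from CN(II)=91: (4.2·91)/(10 − 0.058·91) = 63700/787 ≈ 80.940

CN_adj = 63700/787 ≈ 80.940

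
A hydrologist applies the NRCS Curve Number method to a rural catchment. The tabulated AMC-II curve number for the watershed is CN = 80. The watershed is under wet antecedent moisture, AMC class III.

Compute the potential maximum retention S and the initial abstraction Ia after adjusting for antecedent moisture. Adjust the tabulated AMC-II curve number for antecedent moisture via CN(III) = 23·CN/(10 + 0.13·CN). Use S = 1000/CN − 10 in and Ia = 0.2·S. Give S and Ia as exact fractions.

S = 25/23 in ≈ 1.087 in; Ia = 5/23 in ≈ 0.217 in

CN(III) from CN(II)=80: (23·80)/(10 + 0.13·80) = 4600/51 ≈ 90.196
Retention S: 1000/CN − 10 with CN=90.196 → S = 25/23 ≈ 1.087 in
Initial abstraction Ia = S/5 = (25/23)/5 = 5/23 ≈ 0.217 in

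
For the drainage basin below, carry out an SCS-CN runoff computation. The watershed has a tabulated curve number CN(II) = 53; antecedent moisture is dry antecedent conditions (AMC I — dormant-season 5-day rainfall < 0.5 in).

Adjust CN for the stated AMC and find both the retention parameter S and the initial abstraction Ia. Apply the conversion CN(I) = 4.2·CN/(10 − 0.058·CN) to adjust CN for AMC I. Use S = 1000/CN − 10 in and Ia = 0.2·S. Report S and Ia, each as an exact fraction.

Dry (AMC I): CN(I) = 4.2·53/(10 − 0.058·53) = (1113/5)/(3463/500) = 111300/3463 ≈ 32.140
S = 1000/(111300/3463) − 10 = 23500/1113 in ≈ 21.114 in
Initial abstraction Ia = S/5 = (23500/1113)/5 = 4700/1113 ≈ 4.223 in

S = 23500/1113 in ≈ 21.114 in; Ia = 4700/1113 in ≈ 4.223 in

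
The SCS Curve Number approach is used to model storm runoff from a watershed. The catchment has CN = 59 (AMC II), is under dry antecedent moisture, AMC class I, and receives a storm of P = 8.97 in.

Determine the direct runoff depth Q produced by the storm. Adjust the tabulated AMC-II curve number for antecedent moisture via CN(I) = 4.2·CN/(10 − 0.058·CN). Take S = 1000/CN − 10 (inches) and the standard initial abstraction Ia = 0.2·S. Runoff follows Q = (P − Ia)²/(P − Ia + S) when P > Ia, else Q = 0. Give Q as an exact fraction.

Q = 491938112689/340896353700 in ≈ 1.443 in

Adjust CN=59 to AMC I: 4.2·59/(10 − 0.058·59) → (1239/5) ÷ (3289/500) = 123900/3289 ≈ 37.671
S = 1000/(123900/3289) − 10 = 20500/1239 in ≈ 16.546 in
Initial abstraction Ia = S/5 = (20500/1239)/5 = 4100/1239 ≈ 3.309 in
Excess rainfall: 8.970 − 3.309 = 5.661 in; P > Ia so Q > 0
Q: (701383/123900)² ÷ (2751383/123900) = 491938112689/340896353700 in (≈ 1.443 in)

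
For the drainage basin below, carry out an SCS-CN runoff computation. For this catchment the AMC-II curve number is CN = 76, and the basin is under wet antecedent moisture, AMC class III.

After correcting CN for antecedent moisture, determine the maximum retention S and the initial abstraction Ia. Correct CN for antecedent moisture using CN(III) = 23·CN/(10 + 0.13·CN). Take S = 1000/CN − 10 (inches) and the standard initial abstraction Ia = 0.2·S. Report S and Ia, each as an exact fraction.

Adjust CN=76 to AMC III: 23·76/(10 + 0.13·76) → 1748 ÷ (497/25) = 43700/497 ≈ 87.928
Retention S: 1000/CN − 10 with CN=87.928 → S = 600/437 ≈ 1.373 in
Initial abstraction Ia = S/5 = (600/437)/5 = 120/437 ≈ 0.275 in

S = 600/437 in ≈ 1.373 in; Ia = 120/437 in ≈ 0.275 in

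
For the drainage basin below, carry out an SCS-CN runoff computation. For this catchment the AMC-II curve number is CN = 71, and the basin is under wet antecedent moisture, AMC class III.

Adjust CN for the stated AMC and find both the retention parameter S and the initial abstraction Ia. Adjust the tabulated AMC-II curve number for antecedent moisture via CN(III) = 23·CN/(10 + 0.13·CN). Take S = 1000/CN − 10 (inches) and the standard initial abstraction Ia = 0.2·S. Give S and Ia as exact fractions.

Wet (AMC III): CN(III) = 23·71/(10 + 0.13·71) = 1633/(1923/100) = 163300/1923 ≈ 84.919
Max retention: S = 1000/(163300/1923) − 10 = 2900/1633 in (≈ 1.776 in)
Ia = 0.2S: 0.2·1.776 = 0.355 in (exactly 580/1633)

S = 2900/1633 in ≈ 1.776 in; Ia = 580/1633 in ≈ 0.355 in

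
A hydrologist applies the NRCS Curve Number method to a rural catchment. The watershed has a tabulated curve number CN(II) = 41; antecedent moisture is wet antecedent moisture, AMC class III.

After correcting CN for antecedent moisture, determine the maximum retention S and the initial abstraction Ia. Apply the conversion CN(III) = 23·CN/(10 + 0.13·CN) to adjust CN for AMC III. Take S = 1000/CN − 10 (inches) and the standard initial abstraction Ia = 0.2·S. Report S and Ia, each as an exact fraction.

S = 5900/943 in ≈ 6.257 in; Ia = 1180/943 in ≈ 1.251 in

CN(III) from CN(II)=41: (23·41)/(10 + 0.13·41) = 94300/1533 ≈ 61.513
Max retention: S = 1000/(94300/1533) − 10 = 5900/943 in (≈ 6.257 in)
Initial abstraction Ia = S/5 = (5900/943)/5 = 1180/943 ≈ 1.251 in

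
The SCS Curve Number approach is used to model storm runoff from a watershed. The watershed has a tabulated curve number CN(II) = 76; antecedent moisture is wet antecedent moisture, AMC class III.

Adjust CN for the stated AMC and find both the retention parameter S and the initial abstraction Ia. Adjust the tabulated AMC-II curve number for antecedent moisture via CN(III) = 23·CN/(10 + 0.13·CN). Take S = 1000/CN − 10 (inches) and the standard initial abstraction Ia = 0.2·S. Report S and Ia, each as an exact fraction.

Adjust CN=76 to AMC III: 23·76/(10 + 0.13·76) → 1748 ÷ (497/25) = 43700/497 ≈ 87.928
S = 1000/(43700/497) − 10 = 600/437 in ≈ 1.373 in
Ia = 0.2·(600/437) = 120/437 in ≈ 0.275 in

S = 600/437 in ≈ 1.373 in; Ia = 120/437 in ≈ 0.275 in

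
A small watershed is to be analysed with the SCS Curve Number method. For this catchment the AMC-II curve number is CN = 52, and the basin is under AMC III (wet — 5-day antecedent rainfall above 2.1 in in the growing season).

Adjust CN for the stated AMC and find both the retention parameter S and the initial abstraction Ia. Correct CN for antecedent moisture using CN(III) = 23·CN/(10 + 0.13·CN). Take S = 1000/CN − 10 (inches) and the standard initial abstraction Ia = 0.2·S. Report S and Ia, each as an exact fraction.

Wet (AMC III): CN(III) = 23·52/(10 + 0.13·52) = 1196/(419/25) = 29900/419 ≈ 71.360
Retention S: 1000/CN − 10 with CN=71.360 → S = 1200/299 ≈ 4.013 in
Initial abstraction Ia = S/5 = (1200/299)/5 = 240/299 ≈ 0.803 in

S = 1200/299 in ≈ 4.013 in; Ia = 240/299 in ≈ 0.803 in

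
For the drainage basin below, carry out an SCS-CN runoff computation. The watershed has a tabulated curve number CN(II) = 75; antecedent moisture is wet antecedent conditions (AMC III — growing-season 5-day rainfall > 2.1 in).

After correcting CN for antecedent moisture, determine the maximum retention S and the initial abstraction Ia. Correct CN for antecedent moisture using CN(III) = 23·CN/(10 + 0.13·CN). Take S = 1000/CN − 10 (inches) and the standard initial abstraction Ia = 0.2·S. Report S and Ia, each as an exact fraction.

S = 100/69 in ≈ 1.449 in; Ia = 20/69 in ≈ 0.290 in

Adjust CN=75 to AMC III: 23·75/(10 + 0.13·75) → 1725 ÷ (79/4) = 6900/79 ≈ 87.342
Max retention: S = 1000/(6900/79) − 10 = 100/69 in (≈ 1.449 in)
Initial abstraction Ia = S/5 = (100/69)/5 = 20/69 ≈ 0.290 in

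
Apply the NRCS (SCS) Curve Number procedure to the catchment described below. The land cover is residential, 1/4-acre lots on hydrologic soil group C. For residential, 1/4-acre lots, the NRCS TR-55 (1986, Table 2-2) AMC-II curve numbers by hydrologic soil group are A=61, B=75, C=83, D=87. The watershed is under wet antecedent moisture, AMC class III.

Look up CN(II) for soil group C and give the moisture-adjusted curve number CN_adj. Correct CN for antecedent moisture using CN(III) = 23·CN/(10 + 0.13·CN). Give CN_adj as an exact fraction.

NRCS table: residential, 1/4-acre lots, soil group C → CN(II) = 83
Wet (AMC III): CN(III) = 23·83/(10 + 0.13·83) = 1909/(2079/100) = 190900/2079 ≈ 91.823

CN_adj = 190900/2079 ≈ 91.823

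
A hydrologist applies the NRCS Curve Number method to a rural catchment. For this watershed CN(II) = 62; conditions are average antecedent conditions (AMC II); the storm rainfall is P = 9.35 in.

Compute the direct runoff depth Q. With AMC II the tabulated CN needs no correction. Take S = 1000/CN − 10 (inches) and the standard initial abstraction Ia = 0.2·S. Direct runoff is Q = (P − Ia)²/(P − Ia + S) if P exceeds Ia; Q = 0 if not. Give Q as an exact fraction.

CN(II) = 62; AMC II needs no correction.
Max retention: S = 1000/62 − 10 = 190/31 in (≈ 6.129 in)
Ia = 0.2S: 0.2·6.129 = 1.226 in (exactly 38/31)
Excess rainfall: 9.350 − 1.226 = 8.124 in; P > Ia so Q > 0
Q = (5037/620)²/((5037/620) + 190/31) = (25371369/384400)/(8837/620) = 25371369/5478940 in ≈ 4.631 in

Q = 25371369/5478940 in ≈ 4.631 in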